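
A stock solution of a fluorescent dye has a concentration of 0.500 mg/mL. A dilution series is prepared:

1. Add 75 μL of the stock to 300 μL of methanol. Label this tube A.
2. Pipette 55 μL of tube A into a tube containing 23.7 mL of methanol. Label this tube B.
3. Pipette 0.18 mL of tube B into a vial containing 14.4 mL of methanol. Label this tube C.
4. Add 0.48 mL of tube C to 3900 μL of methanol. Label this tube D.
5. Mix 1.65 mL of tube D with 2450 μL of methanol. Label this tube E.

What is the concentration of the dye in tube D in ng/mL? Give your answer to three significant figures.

Step 1: 75 μL + 300 μL = 375 μL total → factor 375/75 = 5
Step 2: 55 μL + 23.7 mL = 23755 μL total → factor 23755/55 = 431.91
Step 3: 0.18 mL + 14.4 mL = 14.58 mL total → factor 14.58/0.18 = 81
Step 4: 0.48 mL + 3900 μL = 4.38 mL total → factor 4.38/0.48 = 9.125
Dilution factor through tube D = 5 × 431.91 × 81 × 9.125 = 1.5962 × 10^6
[tube D] = 0.500 mg/mL / 1.5962 × 10^6 = 3.132 × 10^-7 mg/mL = 0.313 ng/mL

0.313 ng/mL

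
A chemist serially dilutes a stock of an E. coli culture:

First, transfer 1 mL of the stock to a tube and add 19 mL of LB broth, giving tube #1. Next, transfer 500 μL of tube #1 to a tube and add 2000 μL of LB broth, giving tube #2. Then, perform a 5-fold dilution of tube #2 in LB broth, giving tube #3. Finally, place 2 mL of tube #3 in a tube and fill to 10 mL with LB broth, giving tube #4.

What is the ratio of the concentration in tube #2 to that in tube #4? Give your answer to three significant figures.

25.0

Step 1: 1 mL + 19 mL = 20 mL total → factor 20/1 = 20
Step 2: 500 μL + 2000 μL = 2500 μL total → factor 2500/500 = 5
Step 3: 5-fold → factor 5
Step 4: 2 mL brought to 10 mL → factor 10/2 = 5
Dilution factor to tube #2 = 100; to tube #4 = 2500
[tube #2]/[tube #4] = (factor to tube #4)/(factor to tube #2) = 2500/100 = 25.0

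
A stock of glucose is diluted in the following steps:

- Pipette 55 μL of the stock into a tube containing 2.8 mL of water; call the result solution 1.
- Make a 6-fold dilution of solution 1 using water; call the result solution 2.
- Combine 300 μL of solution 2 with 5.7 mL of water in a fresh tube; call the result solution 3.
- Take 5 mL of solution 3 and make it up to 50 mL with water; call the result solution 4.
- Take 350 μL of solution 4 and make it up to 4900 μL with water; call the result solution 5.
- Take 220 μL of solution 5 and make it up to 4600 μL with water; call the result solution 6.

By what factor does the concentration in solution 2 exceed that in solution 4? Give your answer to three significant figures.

Step 1: 55 μL + 2.8 mL = 2855 μL total → factor 2855/55 = 51.909
Step 2: 6-fold → factor 6
Step 3: 300 μL + 5.7 mL = 6000 μL total → factor 6000/300 = 20
Step 4: 5 mL brought to 50 mL → factor 50/5 = 10
Dilution factor to solution 2 = 311.45; to solution 4 = 62291
[solution 2]/[solution 4] = (factor to solution 4)/(factor to solution 2) = 62291/311.45 = 200

200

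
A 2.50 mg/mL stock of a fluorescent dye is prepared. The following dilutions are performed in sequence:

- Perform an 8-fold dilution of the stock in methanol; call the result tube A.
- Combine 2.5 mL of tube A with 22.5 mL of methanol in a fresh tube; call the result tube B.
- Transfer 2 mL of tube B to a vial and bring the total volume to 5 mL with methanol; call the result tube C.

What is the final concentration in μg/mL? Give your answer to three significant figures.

12.5 μg/mL

Step 1: 8-fold → factor 8
Step 2: 2.5 mL + 22.5 mL = 25 mL total → factor 25/2.5 = 10
Step 3: 2 mL brought to 5 mL → factor 5/2 = 2.5
Overall dilution factor = 8 × 10 × 2.5 = 200
Final = 2.50 mg/mL / 200 = 0.01250 mg/mL = 12.5 μg/mL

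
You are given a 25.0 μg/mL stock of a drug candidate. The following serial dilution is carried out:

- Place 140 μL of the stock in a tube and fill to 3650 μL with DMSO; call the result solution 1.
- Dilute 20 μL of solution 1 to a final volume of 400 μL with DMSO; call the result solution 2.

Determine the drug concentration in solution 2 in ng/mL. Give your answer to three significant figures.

Step 1: 140 μL brought to 3650 μL → factor 3650/140 = 26.071
Step 2: 20 μL brought to 400 μL → factor 400/20 = 20
Overall dilution factor = 26.071 × 20 = 521.43
Final = 25.0 μg/mL / 521.43 = 0.04795 μg/mL = 47.9 ng/mL

47.9 ng/mL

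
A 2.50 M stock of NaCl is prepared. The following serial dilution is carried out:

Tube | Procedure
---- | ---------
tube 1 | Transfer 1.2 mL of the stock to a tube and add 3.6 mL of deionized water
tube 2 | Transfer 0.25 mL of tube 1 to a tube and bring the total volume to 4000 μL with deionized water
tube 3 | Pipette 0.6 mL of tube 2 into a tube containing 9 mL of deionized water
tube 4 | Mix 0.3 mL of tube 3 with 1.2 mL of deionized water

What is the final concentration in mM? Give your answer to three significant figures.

Step 1: 1.2 mL + 3.6 mL = 4.8 mL total → factor 4.8/1.2 = 4
Step 2: 0.25 mL brought to 4000 μL → factor 4/0.25 = 16
Step 3: 0.6 mL + 9 mL = 9.6 mL total → factor 9.6/0.6 = 16
Step 4: 0.3 mL + 1.2 mL = 1.5 mL total → factor 1.5/0.3 = 5
Overall dilution factor = 4 × 16 × 16 × 5 = 5120
Final = 2.50 M / 5120 = 0.0004883 M = 0.488 mM

0.488 mM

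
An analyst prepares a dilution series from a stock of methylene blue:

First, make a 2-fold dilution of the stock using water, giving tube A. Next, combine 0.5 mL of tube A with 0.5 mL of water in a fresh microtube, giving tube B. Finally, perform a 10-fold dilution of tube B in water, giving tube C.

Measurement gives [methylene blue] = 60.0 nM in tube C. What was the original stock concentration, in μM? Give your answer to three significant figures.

2.40 μM

Step 1: 2-fold → factor 2
Step 2: 0.5 mL + 0.5 mL = 1 mL total → factor 1/0.5 = 2
Step 3: 10-fold → factor 10
Overall dilution factor = 2 × 2 × 10 = 40
Stock = 60.0 nM × 40 = 2400 nM = 2.40 μM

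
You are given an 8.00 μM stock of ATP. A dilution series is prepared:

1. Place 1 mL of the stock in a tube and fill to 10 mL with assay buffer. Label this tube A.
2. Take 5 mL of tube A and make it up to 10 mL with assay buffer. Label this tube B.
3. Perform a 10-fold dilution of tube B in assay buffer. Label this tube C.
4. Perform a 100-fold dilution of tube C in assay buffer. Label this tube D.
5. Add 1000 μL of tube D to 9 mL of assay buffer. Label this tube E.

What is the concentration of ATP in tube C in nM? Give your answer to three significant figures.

Step 1: 1 mL brought to 10 mL → factor 10/1 = 10
Step 2: 5 mL brought to 10 mL → factor 10/5 = 2
Step 3: 10-fold → factor 10
Dilution factor through tube C = 10 × 2 × 10 = 200
[tube C] = 8.00 μM / 200 = 0.04000 μM = 40.0 nM

40.0 nM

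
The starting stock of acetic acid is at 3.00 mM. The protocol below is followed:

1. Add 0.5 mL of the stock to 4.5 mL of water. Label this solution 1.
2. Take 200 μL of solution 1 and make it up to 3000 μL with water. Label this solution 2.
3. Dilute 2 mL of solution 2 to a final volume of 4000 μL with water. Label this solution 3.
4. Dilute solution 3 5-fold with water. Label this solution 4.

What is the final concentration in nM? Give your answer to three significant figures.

Step 1: 0.5 mL + 4.5 mL = 5 mL total → factor 5/0.5 = 10
Step 2: 200 μL brought to 3000 μL → factor 3000/200 = 15
Step 3: 2 mL brought to 4000 μL → factor 4/2 = 2
Step 4: 5-fold → factor 5
Overall dilution factor = 10 × 15 × 2 × 5 = 1500
Final = 3.00 mM / 1500 = 0.002000 mM = 2.00 × 10^3 nM

2.00 × 10^3 nM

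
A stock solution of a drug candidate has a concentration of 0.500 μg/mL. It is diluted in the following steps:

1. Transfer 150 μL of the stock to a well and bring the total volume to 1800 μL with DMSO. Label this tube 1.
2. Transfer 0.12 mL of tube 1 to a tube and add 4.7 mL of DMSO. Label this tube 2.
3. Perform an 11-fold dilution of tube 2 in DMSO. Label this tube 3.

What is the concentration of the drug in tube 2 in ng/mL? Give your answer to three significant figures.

Step 1: 150 μL brought to 1800 μL → factor 1800/150 = 12
Step 2: 0.12 mL + 4.7 mL = 4.82 mL total → factor 4.82/0.12 = 40.167
Dilution factor through tube 2 = 12 × 40.167 = 482
[tube 2] = 0.500 μg/mL / 482 = 0.001037 μg/mL = 1.04 ng/mL

1.04 ng/mL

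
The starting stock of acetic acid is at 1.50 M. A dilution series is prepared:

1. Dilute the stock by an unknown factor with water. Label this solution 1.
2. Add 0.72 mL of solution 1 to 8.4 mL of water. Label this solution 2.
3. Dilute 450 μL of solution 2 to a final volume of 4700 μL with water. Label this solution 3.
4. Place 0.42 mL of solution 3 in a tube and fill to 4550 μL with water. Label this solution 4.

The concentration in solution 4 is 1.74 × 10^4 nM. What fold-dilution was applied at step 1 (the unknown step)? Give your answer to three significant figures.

Step 1: unknown factor x
Step 2: 0.72 mL + 8.4 mL = 9.12 mL total → factor 9.12/0.72 = 12.667
Step 3: 450 μL brought to 4700 μL → factor 4700/450 = 10.444
Step 4: 0.42 mL brought to 4550 μL → factor 4.55/0.42 = 10.833
Product of known-step factors = 1433.2
Overall factor = 1.50 M / (1.74 × 10^4 nM) = 86207
x = 86207 / 1433.2 = 60.1

60.1-fold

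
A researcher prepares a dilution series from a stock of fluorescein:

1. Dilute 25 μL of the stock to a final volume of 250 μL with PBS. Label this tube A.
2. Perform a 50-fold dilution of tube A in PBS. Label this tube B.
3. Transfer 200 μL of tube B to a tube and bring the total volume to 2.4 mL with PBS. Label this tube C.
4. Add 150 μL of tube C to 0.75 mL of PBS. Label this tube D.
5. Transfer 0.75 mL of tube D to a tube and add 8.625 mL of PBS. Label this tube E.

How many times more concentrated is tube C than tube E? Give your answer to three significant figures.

75.0

Step 1: 25 μL brought to 250 μL → factor 250/25 = 10
Step 2: 50-fold → factor 50
Step 3: 200 μL brought to 2.4 mL → factor 2400/200 = 12
Step 4: 150 μL + 0.75 mL = 900 μL total → factor 900/150 = 6
Step 5: 0.75 mL + 8.625 mL = 9.375 mL total → factor 9.375/0.75 = 12.5
Dilution factor to tube C = 6000; to tube E = 4.5 × 10^5
[tube C]/[tube E] = (factor to tube E)/(factor to tube C) = 4.5 × 10^5/6000 = 75.0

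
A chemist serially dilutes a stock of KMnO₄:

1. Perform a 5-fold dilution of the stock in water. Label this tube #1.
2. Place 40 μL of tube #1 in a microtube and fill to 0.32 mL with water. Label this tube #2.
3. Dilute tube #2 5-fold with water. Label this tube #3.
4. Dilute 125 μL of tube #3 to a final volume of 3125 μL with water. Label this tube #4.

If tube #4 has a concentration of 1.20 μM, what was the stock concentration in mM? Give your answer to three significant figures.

6.00 mM

Step 1: 5-fold → factor 5
Step 2: 40 μL brought to 0.32 mL → factor 320/40 = 8
Step 3: 5-fold → factor 5
Step 4: 125 μL brought to 3125 μL → factor 3125/125 = 25
Overall dilution factor = 5 × 8 × 5 × 25 = 5000
Stock = 1.20 μM × 5000 = 6000 μM = 6.00 mM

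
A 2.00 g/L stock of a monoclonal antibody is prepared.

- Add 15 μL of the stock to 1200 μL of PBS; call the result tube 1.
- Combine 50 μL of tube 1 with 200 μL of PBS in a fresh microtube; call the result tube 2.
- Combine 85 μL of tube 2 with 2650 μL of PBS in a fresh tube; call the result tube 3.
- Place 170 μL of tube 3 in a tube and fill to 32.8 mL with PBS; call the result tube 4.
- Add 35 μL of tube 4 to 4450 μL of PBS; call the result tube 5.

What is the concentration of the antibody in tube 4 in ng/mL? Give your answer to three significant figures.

Step 1: 15 μL + 1200 μL = 1215 μL total → factor 1215/15 = 81
Step 2: 50 μL + 200 μL = 250 μL total → factor 250/50 = 5
Step 3: 85 μL + 2650 μL = 2735 μL total → factor 2735/85 = 32.176
Step 4: 170 μL brought to 32.8 mL → factor 32800/170 = 192.94
Dilution factor through tube 4 = 81 × 5 × 32.176 × 192.94 = 2.5143 × 10^6
[tube 4] = 2.00 g/L / 2.5143 × 10^6 = 7.954 × 10^-7 g/L = 0.795 ng/mL

0.795 ng/mL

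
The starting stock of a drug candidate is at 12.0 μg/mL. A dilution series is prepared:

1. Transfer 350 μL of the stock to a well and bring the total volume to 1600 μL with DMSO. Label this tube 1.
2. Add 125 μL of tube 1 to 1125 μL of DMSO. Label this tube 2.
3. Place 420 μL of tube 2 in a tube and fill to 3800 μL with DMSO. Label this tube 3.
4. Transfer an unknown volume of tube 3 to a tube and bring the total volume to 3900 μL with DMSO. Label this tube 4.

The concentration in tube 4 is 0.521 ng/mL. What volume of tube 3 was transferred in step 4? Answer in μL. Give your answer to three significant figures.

Step 1: 350 μL brought to 1600 μL → factor 1600/350 = 4.5714
Step 2: 125 μL + 1125 μL = 1250 μL total → factor 1250/125 = 10
Step 3: 420 μL brought to 3800 μL → factor 3800/420 = 9.0476
Step 4: v brought to 3900 μL → factor = 3900 μL/v
Product of known-step factors = 413.61
Overall factor = 12.0 μg/mL / (0.521 ng/mL) = 23033
Step-4 factor = 23033 / 413.61 = 55.687
v = 3900 μL / 55.687 = 70.0 μL

70.0 μL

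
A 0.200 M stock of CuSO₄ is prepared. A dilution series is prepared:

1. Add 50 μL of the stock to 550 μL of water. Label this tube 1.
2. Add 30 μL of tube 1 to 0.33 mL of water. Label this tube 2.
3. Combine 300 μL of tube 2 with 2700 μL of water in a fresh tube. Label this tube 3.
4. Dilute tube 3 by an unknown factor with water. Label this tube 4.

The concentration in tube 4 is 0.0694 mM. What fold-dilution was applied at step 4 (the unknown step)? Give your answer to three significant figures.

2.00-fold

Step 1: 50 μL + 550 μL = 600 μL total → factor 600/50 = 12
Step 2: 30 μL + 0.33 mL = 360 μL total → factor 360/30 = 12
Step 3: 300 μL + 2700 μL = 3000 μL total → factor 3000/300 = 10
Step 4: unknown factor x
Product of known-step factors = 1440
Overall factor = 0.200 M / (0.0694 mM) = 2881.8
x = 2881.8 / 1440 = 2.00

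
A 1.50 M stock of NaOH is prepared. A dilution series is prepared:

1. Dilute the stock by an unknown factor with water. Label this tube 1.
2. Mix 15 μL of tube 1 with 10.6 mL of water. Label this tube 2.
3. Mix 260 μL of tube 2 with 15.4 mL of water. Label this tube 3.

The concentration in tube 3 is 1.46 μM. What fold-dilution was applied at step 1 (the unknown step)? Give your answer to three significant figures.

Step 1: unknown factor x
Step 2: 15 μL + 10.6 mL = 10615 μL total → factor 10615/15 = 707.67
Step 3: 260 μL + 15.4 mL = 15660 μL total → factor 15660/260 = 60.231
Product of known-step factors = 42623
Overall factor = 1.50 M / (1.46 μM) = 1.0274 × 10^6
x = 1.0274 × 10^6 / 42623 = 24.1

24.1-fold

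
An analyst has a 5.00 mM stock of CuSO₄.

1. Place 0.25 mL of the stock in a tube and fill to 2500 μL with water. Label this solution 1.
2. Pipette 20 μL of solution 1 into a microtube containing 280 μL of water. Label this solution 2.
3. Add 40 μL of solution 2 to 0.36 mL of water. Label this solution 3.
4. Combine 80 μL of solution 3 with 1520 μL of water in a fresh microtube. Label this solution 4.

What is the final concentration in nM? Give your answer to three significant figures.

Step 1: 0.25 mL brought to 2500 μL → factor 2.5/0.25 = 10
Step 2: 20 μL + 280 μL = 300 μL total → factor 300/20 = 15
Step 3: 40 μL + 0.36 mL = 400 μL total → factor 400/40 = 10
Step 4: 80 μL + 1520 μL = 1600 μL total → factor 1600/80 = 20
Overall dilution factor = 10 × 15 × 10 × 20 = 30000
Final = 5.00 mM / 30000 = 0.0001667 mM = 167 nM

167 nM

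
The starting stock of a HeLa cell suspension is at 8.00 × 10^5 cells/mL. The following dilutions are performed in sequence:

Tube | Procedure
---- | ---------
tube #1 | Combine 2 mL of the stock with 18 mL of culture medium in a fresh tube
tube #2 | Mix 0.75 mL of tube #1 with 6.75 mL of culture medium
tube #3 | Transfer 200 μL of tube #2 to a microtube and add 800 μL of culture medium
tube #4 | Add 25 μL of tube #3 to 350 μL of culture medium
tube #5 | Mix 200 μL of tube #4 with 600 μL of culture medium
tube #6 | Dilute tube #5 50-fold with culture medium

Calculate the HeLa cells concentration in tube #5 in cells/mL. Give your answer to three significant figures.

Step 1: 2 mL + 18 mL = 20 mL total → factor 20/2 = 10
Step 2: 0.75 mL + 6.75 mL = 7.5 mL total → factor 7.5/0.75 = 10
Step 3: 200 μL + 800 μL = 1000 μL total → factor 1000/200 = 5
Step 4: 25 μL + 350 μL = 375 μL total → factor 375/25 = 15
Step 5: 200 μL + 600 μL = 800 μL total → factor 800/200 = 4
Dilution factor through tube #5 = 10 × 10 × 5 × 15 × 4 = 30000
[tube #5] = 8.00 × 10^5 cells/mL / 30000 = 26.7 cells/mL

26.7 cells/mL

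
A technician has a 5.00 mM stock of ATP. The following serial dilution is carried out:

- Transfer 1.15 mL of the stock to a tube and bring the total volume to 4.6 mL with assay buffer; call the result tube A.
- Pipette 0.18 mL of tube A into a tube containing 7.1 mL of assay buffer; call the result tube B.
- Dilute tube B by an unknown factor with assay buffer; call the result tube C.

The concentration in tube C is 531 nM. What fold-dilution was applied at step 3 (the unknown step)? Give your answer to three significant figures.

Step 1: 1.15 mL brought to 4.6 mL → factor 4.6/1.15 = 4
Step 2: 0.18 mL + 7.1 mL = 7.28 mL total → factor 7.28/0.18 = 40.444
Step 3: unknown factor x
Product of known-step factors = 161.78
Overall factor = 5.00 mM / (531 nM) = 9416.2
x = 9416.2 / 161.78 = 58.2

58.2-fold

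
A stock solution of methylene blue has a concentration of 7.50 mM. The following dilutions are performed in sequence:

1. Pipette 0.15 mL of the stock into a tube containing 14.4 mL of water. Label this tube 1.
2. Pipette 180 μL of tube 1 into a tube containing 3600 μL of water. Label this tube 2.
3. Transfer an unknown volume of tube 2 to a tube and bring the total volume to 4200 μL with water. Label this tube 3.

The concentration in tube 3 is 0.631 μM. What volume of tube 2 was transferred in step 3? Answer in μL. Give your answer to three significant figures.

720 μL

Step 1: 0.15 mL + 14.4 mL = 14.55 mL total → factor 14.55/0.15 = 97
Step 2: 180 μL + 3600 μL = 3780 μL total → factor 3780/180 = 21
Step 3: v brought to 4200 μL → factor = 4200 μL/v
Product of known-step factors = 2037
Overall factor = 7.50 mM / (0.631 μM) = 11886
Step-3 factor = 11886 / 2037 = 5.835
v = 4200 μL / 5.835 = 720 μL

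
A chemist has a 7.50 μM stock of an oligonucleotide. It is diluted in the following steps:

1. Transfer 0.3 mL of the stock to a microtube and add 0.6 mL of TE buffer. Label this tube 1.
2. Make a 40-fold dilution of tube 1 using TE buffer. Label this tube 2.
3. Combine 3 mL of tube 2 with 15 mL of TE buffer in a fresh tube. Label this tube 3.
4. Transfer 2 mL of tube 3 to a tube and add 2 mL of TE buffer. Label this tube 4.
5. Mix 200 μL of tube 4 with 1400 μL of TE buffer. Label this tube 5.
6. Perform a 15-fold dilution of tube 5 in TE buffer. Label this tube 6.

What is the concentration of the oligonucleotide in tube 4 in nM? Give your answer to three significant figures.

5.21 nM

Step 1: 0.3 mL + 0.6 mL = 0.9 mL total → factor 0.9/0.3 = 3
Step 2: 40-fold → factor 40
Step 3: 3 mL + 15 mL = 18 mL total → factor 18/3 = 6
Step 4: 2 mL + 2 mL = 4 mL total → factor 4/2 = 2
Dilution factor through tube 4 = 3 × 40 × 6 × 2 = 1440
[tube 4] = 7.50 μM / 1440 = 0.005208 μM = 5.21 nM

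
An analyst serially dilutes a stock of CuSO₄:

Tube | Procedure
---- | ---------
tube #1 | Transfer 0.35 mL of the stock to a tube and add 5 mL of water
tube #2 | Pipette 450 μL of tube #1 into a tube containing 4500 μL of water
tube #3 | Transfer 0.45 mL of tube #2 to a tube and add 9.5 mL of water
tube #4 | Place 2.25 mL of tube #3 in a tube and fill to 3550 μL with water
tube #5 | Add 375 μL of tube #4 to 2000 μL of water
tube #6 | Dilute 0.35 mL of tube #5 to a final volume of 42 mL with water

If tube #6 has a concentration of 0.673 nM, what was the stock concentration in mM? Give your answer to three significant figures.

3.00 mM

Step 1: 0.35 mL + 5 mL = 5.35 mL total → factor 5.35/0.35 = 15.286
Step 2: 450 μL + 4500 μL = 4950 μL total → factor 4950/450 = 11
Step 3: 0.45 mL + 9.5 mL = 9.95 mL total → factor 9.95/0.45 = 22.111
Step 4: 2.25 mL brought to 3550 μL → factor 3.55/2.25 = 1.5778
Step 5: 375 μL + 2000 μL = 2375 μL total → factor 2375/375 = 6.3333
Step 6: 0.35 mL brought to 42 mL → factor 42/0.35 = 120
Overall dilution factor = 15.286 × 11 × 22.111 × 1.5778 × 6.3333 × 120 = 4.4581 × 10^6
Stock = 0.673 nM × 4.4581 × 10^6 = 3.000 × 10^6 nM = 3.00 mM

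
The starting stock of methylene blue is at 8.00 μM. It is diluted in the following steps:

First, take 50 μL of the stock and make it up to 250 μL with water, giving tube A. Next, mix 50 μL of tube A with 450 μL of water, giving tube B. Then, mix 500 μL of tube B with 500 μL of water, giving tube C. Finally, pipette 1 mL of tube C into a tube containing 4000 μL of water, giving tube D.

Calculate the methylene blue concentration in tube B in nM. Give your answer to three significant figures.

Step 1: 50 μL brought to 250 μL → factor 250/50 = 5
Step 2: 50 μL + 450 μL = 500 μL total → factor 500/50 = 10
Dilution factor through tube B = 5 × 10 = 50
[tube B] = 8.00 μM / 50 = 0.1600 μM = 160 nM

160 nM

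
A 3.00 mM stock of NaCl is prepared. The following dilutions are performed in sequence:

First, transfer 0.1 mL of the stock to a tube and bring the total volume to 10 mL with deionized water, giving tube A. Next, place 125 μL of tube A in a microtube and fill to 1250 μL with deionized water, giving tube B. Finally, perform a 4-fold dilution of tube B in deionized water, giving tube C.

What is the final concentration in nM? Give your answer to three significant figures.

Step 1: 0.1 mL brought to 10 mL → factor 10/0.1 = 100
Step 2: 125 μL brought to 1250 μL → factor 1250/125 = 10
Step 3: 4-fold → factor 4
Overall dilution factor = 100 × 10 × 4 = 4000
Final = 3.00 mM / 4000 = 0.0007500 mM = 750 nM

750 nM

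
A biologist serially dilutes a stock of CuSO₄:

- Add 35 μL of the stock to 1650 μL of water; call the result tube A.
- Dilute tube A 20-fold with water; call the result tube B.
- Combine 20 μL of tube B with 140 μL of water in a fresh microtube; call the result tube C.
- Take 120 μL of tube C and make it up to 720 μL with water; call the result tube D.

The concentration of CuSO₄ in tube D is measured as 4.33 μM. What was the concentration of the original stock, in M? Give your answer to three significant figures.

Step 1: 35 μL + 1650 μL = 1685 μL total → factor 1685/35 = 48.143
Step 2: 20-fold → factor 20
Step 3: 20 μL + 140 μL = 160 μL total → factor 160/20 = 8
Step 4: 120 μL brought to 720 μL → factor 720/120 = 6
Overall dilution factor = 48.143 × 20 × 8 × 6 = 46217
Stock = 4.33 μM × 46217 = 2.001 × 10^5 μM = 0.200 M

0.200 M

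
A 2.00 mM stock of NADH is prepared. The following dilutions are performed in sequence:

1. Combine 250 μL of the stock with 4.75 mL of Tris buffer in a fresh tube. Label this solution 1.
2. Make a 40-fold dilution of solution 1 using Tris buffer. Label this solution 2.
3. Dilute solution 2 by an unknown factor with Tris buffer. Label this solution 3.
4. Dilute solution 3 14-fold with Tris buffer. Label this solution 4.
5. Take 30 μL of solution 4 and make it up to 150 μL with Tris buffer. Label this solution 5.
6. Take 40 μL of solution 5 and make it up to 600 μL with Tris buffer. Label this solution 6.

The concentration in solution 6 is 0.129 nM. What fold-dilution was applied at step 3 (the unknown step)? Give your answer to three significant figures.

18.5-fold

Step 1: 250 μL + 4.75 mL = 5000 μL total → factor 5000/250 = 20
Step 2: 40-fold → factor 40
Step 3: unknown factor x
Step 4: 14-fold → factor 14
Step 5: 30 μL brought to 150 μL → factor 150/30 = 5
Step 6: 40 μL brought to 600 μL → factor 600/40 = 15
Product of known-step factors = 8.4 × 10^5
Overall factor = 2.00 mM / (0.129 nM) = 1.5504 × 10^7
x = 1.5504 × 10^7 / 8.4 × 10^5 = 18.5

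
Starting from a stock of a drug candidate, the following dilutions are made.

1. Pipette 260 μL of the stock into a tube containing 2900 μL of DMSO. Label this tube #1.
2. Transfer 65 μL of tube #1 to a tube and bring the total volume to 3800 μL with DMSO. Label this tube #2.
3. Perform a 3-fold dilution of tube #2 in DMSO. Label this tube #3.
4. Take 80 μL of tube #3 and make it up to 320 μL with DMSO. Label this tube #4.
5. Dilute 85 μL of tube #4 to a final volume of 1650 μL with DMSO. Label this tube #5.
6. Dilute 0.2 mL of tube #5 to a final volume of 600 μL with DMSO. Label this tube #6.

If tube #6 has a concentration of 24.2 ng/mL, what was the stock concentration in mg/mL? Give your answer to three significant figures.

Step 1: 260 μL + 2900 μL = 3160 μL total → factor 3160/260 = 12.154
Step 2: 65 μL brought to 3800 μL → factor 3800/65 = 58.462
Step 3: 3-fold → factor 3
Step 4: 80 μL brought to 320 μL → factor 320/80 = 4
Step 5: 85 μL brought to 1650 μL → factor 1650/85 = 19.412
Step 6: 0.2 mL brought to 600 μL → factor 0.6/0.2 = 3
Overall dilution factor = 12.154 × 58.462 × 3 × 4 × 19.412 × 3 = 4.9654 × 10^5
Stock = 24.2 ng/mL × 4.9654 × 10^5 = 1.202 × 10^7 ng/mL = 12.0 mg/mL

12.0 mg/mL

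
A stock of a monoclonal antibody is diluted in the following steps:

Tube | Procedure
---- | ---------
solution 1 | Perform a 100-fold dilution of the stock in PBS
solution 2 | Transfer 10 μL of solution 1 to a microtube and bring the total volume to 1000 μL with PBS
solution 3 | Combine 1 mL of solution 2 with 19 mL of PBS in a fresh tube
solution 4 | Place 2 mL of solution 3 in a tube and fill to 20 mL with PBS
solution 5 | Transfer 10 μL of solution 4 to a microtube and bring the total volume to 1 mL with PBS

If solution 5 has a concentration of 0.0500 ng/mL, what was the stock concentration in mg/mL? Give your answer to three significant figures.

10.0 mg/mL

Step 1: 100-fold → factor 100
Step 2: 10 μL brought to 1000 μL → factor 1000/10 = 100
Step 3: 1 mL + 19 mL = 20 mL total → factor 20/1 = 20
Step 4: 2 mL brought to 20 mL → factor 20/2 = 10
Step 5: 10 μL brought to 1 mL → factor 1000/10 = 100
Overall dilution factor = 100 × 100 × 20 × 10 × 100 = 2 × 10^8
Stock = 0.0500 ng/mL × 2 × 10^8 = 1.000 × 10^7 ng/mL = 10.0 mg/mL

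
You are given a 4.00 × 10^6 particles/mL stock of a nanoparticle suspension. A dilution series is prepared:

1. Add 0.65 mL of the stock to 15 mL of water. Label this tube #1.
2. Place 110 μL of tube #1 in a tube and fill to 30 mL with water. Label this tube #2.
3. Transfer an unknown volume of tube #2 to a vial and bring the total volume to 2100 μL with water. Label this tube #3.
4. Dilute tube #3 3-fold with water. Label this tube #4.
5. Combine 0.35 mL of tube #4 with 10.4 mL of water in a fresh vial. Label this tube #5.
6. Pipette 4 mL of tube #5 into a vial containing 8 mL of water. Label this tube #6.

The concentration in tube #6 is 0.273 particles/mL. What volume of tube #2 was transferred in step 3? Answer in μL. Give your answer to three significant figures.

260 μL

Step 1: 0.65 mL + 15 mL = 15.65 mL total → factor 15.65/0.65 = 24.077
Step 2: 110 μL brought to 30 mL → factor 30000/110 = 272.73
Step 3: v brought to 2100 μL → factor = 2100 μL/v
Step 4: 3-fold → factor 3
Step 5: 0.35 mL + 10.4 mL = 10.75 mL total → factor 10.75/0.35 = 30.714
Step 6: 4 mL + 8 mL = 12 mL total → factor 12/4 = 3
Product of known-step factors = 1.8151 × 10^6
Overall factor = 4.00 × 10^6 particles/mL / (0.273 particles/mL) = 1.4652 × 10^7
Step-3 factor = 1.4652 × 10^7 / 1.8151 × 10^6 = 8.0721
v = 2100 μL / 8.0721 = 260 μL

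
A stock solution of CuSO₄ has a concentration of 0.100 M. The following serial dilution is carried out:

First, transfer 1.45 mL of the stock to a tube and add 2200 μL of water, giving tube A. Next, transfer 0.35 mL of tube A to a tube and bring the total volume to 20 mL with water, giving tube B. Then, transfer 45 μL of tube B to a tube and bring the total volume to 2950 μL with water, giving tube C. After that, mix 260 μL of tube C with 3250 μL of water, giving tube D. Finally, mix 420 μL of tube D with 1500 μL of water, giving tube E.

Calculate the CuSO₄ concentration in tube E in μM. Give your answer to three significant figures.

Step 1: 1.45 mL + 2200 μL = 3.65 mL total → factor 3.65/1.45 = 2.5172
Step 2: 0.35 mL brought to 20 mL → factor 20/0.35 = 57.143
Step 3: 45 μL brought to 2950 μL → factor 2950/45 = 65.556
Step 4: 260 μL + 3250 μL = 3510 μL total → factor 3510/260 = 13.5
Step 5: 420 μL + 1500 μL = 1920 μL total → factor 1920/420 = 4.5714
Dilution factor through tube E = 2.5172 × 57.143 × 65.556 × 13.5 × 4.5714 = 5.8195 × 10^5
[tube E] = 0.100 M / 5.8195 × 10^5 = 1.718 × 10^-7 M = 0.172 μM

0.172 μM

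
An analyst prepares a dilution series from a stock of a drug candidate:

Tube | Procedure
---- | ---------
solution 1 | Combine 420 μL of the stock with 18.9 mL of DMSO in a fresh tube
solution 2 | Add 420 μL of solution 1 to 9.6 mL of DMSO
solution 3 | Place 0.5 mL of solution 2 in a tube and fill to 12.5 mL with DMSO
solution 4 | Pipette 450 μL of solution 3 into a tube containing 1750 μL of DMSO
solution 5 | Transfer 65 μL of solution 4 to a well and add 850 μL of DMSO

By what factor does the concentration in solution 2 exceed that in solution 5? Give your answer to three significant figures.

Step 1: 420 μL + 18.9 mL = 19320 μL total → factor 19320/420 = 46
Step 2: 420 μL + 9.6 mL = 10020 μL total → factor 10020/420 = 23.857
Step 3: 0.5 mL brought to 12.5 mL → factor 12.5/0.5 = 25
Step 4: 450 μL + 1750 μL = 2200 μL total → factor 2200/450 = 4.8889
Step 5: 65 μL + 850 μL = 915 μL total → factor 915/65 = 14.077
Dilution factor to solution 2 = 1097.4; to solution 5 = 1.8881 × 10^6
[solution 2]/[solution 5] = (factor to solution 5)/(factor to solution 2) = 1.8881 × 10^6/1097.4 = 1.72 × 10^3

1.72 × 10^3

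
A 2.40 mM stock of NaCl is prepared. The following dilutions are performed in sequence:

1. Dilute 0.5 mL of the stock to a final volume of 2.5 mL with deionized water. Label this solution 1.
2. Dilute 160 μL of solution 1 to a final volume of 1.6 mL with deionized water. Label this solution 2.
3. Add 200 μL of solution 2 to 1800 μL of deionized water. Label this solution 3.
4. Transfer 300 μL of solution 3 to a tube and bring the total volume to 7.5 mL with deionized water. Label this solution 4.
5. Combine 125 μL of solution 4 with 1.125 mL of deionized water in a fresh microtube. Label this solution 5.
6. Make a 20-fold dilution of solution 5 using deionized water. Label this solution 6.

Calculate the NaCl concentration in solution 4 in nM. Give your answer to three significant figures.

Step 1: 0.5 mL brought to 2.5 mL → factor 2.5/0.5 = 5
Step 2: 160 μL brought to 1.6 mL → factor 1600/160 = 10
Step 3: 200 μL + 1800 μL = 2000 μL total → factor 2000/200 = 10
Step 4: 300 μL brought to 7.5 mL → factor 7500/300 = 25
Dilution factor through solution 4 = 5 × 10 × 10 × 25 = 12500
[solution 4] = 2.40 mM / 12500 = 0.0001920 mM = 192 nM

192 nM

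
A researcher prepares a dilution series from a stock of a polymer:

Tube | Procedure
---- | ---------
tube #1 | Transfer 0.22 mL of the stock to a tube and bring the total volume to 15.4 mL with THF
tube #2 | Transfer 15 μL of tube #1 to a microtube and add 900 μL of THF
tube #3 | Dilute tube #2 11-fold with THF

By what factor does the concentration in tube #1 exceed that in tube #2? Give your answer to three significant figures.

61.0

Step 1: 0.22 mL brought to 15.4 mL → factor 15.4/0.22 = 70
Step 2: 15 μL + 900 μL = 915 μL total → factor 915/15 = 61
Dilution factor to tube #1 = 70; to tube #2 = 4270
[tube #1]/[tube #2] = (factor to tube #2)/(factor to tube #1) = 4270/70 = 61.0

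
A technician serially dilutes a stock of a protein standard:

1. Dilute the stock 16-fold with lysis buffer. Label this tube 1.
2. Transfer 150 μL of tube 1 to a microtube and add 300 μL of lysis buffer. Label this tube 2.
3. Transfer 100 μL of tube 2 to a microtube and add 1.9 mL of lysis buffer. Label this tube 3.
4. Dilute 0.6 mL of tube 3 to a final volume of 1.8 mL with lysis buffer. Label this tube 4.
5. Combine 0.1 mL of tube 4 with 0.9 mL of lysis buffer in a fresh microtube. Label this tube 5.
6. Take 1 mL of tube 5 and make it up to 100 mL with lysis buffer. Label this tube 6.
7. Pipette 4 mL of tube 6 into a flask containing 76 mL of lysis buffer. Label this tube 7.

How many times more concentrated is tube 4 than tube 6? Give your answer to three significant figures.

1.00 × 10^3

Step 1: 16-fold → factor 16
Step 2: 150 μL + 300 μL = 450 μL total → factor 450/150 = 3
Step 3: 100 μL + 1.9 mL = 2000 μL total → factor 2000/100 = 20
Step 4: 0.6 mL brought to 1.8 mL → factor 1.8/0.6 = 3
Step 5: 0.1 mL + 0.9 mL = 1 mL total → factor 1/0.1 = 10
Step 6: 1 mL brought to 100 mL → factor 100/1 = 100
Dilution factor to tube 4 = 2880; to tube 6 = 2.88 × 10^6
[tube 4]/[tube 6] = (factor to tube 6)/(factor to tube 4) = 2.88 × 10^6/2880 = 1.00 × 10^3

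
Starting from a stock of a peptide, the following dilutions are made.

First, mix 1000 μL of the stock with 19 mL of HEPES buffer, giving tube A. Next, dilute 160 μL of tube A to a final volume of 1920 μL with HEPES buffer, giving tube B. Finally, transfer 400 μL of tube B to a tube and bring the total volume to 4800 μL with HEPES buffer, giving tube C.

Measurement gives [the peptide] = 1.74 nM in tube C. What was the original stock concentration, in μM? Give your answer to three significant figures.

Step 1: 1000 μL + 19 mL = 20000 μL total → factor 20000/1000 = 20
Step 2: 160 μL brought to 1920 μL → factor 1920/160 = 12
Step 3: 400 μL brought to 4800 μL → factor 4800/400 = 12
Overall dilution factor = 20 × 12 × 12 = 2880
Stock = 1.74 nM × 2880 = 5011 nM = 5.01 μM

5.01 μM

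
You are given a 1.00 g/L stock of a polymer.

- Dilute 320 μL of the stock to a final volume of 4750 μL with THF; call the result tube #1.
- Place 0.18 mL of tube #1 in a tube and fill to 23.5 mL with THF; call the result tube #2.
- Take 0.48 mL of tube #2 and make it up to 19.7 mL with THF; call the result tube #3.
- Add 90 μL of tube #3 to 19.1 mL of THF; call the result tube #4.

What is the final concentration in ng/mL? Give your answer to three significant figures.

0.0590 ng/mL

Step 1: 320 μL brought to 4750 μL → factor 4750/320 = 14.844
Step 2: 0.18 mL brought to 23.5 mL → factor 23.5/0.18 = 130.56
Step 3: 0.48 mL brought to 19.7 mL → factor 19.7/0.48 = 41.042
Step 4: 90 μL + 19.1 mL = 19190 μL total → factor 19190/90 = 213.22
Overall dilution factor = 14.844 × 130.56 × 41.042 × 213.22 = 1.6959 × 10^7
Final = 1.00 g/L / 1.6959 × 10^7 = 5.897 × 10^-8 g/L = 0.0590 ng/mL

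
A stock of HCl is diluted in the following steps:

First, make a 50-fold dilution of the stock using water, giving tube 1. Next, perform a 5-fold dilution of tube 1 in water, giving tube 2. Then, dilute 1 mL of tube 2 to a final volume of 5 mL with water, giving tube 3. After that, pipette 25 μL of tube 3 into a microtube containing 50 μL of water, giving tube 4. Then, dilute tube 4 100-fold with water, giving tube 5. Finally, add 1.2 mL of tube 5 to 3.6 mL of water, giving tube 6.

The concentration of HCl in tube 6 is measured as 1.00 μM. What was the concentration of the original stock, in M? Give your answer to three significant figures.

Step 1: 50-fold → factor 50
Step 2: 5-fold → factor 5
Step 3: 1 mL brought to 5 mL → factor 5/1 = 5
Step 4: 25 μL + 50 μL = 75 μL total → factor 75/25 = 3
Step 5: 100-fold → factor 100
Step 6: 1.2 mL + 3.6 mL = 4.8 mL total → factor 4.8/1.2 = 4
Overall dilution factor = 50 × 5 × 5 × 3 × 100 × 4 = 1.5 × 10^6
Stock = 1.00 μM × 1.5 × 10^6 = 1.500 × 10^6 μM = 1.50 M

1.50 M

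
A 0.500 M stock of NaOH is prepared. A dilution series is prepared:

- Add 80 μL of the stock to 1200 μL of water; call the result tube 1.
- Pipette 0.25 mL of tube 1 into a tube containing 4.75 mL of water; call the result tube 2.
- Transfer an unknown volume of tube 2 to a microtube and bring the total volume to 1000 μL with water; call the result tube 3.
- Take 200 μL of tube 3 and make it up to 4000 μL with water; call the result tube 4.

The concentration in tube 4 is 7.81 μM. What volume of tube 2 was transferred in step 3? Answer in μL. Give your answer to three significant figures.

Step 1: 80 μL + 1200 μL = 1280 μL total → factor 1280/80 = 16
Step 2: 0.25 mL + 4.75 mL = 5 mL total → factor 5/0.25 = 20
Step 3: v brought to 1000 μL → factor = 1000 μL/v
Step 4: 200 μL brought to 4000 μL → factor 4000/200 = 20
Product of known-step factors = 6400
Overall factor = 0.500 M / (7.81 μM) = 64020
Step-3 factor = 64020 / 6400 = 10.003
v = 1000 μL / 10.003 = 100 μL

100 μL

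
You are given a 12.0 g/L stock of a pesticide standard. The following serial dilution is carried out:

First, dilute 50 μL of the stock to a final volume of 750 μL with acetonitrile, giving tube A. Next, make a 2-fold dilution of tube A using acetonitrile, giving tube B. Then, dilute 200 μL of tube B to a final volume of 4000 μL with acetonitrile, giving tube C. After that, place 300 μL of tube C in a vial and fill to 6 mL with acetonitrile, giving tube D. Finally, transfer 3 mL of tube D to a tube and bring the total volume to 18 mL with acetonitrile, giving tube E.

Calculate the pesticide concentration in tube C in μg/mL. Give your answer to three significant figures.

20.0 μg/mL

Step 1: 50 μL brought to 750 μL → factor 750/50 = 15
Step 2: 2-fold → factor 2
Step 3: 200 μL brought to 4000 μL → factor 4000/200 = 20
Dilution factor through tube C = 15 × 2 × 20 = 600
[tube C] = 12.0 g/L / 600 = 0.02000 g/L = 20.0 μg/mL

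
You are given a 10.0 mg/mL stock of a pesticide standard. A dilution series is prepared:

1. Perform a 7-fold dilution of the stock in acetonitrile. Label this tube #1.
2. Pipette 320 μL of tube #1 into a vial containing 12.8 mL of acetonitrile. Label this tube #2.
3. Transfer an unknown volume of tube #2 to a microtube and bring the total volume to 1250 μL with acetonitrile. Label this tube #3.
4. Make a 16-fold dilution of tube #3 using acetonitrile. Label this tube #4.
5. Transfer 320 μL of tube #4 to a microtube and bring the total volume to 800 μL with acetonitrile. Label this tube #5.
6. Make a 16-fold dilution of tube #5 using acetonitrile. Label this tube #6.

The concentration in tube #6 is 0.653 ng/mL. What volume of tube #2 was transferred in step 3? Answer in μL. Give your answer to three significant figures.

Step 1: 7-fold → factor 7
Step 2: 320 μL + 12.8 mL = 13120 μL total → factor 13120/320 = 41
Step 3: v brought to 1250 μL → factor = 1250 μL/v
Step 4: 16-fold → factor 16
Step 5: 320 μL brought to 800 μL → factor 800/320 = 2.5
Step 6: 16-fold → factor 16
Product of known-step factors = 1.8368 × 10^5
Overall factor = 10.0 mg/mL / (0.653 ng/mL) = 1.5314 × 10^7
Step-3 factor = 1.5314 × 10^7 / 1.8368 × 10^5 = 83.373
v = 1250 μL / 83.373 = 15.0 μL

15.0 μL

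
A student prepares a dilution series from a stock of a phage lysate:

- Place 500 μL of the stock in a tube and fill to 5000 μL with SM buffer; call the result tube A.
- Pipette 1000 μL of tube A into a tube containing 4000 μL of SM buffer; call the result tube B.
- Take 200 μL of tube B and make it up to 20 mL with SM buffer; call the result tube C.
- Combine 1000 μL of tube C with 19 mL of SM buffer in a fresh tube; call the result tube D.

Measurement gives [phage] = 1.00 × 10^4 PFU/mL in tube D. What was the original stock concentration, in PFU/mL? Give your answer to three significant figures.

Step 1: 500 μL brought to 5000 μL → factor 5000/500 = 10
Step 2: 1000 μL + 4000 μL = 5000 μL total → factor 5000/1000 = 5
Step 3: 200 μL brought to 20 mL → factor 20000/200 = 100
Step 4: 1000 μL + 19 mL = 20000 μL total → factor 20000/1000 = 20
Overall dilution factor = 10 × 5 × 100 × 20 = 1 × 10^5
Stock = 1.00 × 10^4 PFU/mL × 1 × 10^5 = 1.00 × 10^9 PFU/mL

1.00 × 10^9 PFU/mL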